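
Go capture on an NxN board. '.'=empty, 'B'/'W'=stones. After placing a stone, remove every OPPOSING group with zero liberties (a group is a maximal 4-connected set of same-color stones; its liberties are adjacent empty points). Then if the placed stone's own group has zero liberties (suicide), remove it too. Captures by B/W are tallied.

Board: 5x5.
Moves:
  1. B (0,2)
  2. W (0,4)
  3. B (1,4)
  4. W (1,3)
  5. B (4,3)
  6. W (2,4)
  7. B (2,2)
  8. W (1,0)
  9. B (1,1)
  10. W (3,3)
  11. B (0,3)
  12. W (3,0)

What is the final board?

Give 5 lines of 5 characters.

Answer: ..BBW
WB.W.
..B.W
W..W.
...B.

Derivation:
Move 1: B@(0,2) -> caps B=0 W=0
Move 2: W@(0,4) -> caps B=0 W=0
Move 3: B@(1,4) -> caps B=0 W=0
Move 4: W@(1,3) -> caps B=0 W=0
Move 5: B@(4,3) -> caps B=0 W=0
Move 6: W@(2,4) -> caps B=0 W=1
Move 7: B@(2,2) -> caps B=0 W=1
Move 8: W@(1,0) -> caps B=0 W=1
Move 9: B@(1,1) -> caps B=0 W=1
Move 10: W@(3,3) -> caps B=0 W=1
Move 11: B@(0,3) -> caps B=0 W=1
Move 12: W@(3,0) -> caps B=0 W=1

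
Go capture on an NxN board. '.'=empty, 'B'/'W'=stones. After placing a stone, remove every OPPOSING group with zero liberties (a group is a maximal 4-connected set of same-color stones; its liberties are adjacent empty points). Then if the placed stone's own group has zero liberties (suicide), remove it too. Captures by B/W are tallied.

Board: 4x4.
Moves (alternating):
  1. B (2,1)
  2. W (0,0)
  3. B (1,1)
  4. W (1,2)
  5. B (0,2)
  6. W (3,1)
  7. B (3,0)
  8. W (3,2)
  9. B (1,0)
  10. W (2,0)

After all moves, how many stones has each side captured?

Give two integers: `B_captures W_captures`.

Move 1: B@(2,1) -> caps B=0 W=0
Move 2: W@(0,0) -> caps B=0 W=0
Move 3: B@(1,1) -> caps B=0 W=0
Move 4: W@(1,2) -> caps B=0 W=0
Move 5: B@(0,2) -> caps B=0 W=0
Move 6: W@(3,1) -> caps B=0 W=0
Move 7: B@(3,0) -> caps B=0 W=0
Move 8: W@(3,2) -> caps B=0 W=0
Move 9: B@(1,0) -> caps B=0 W=0
Move 10: W@(2,0) -> caps B=0 W=1

Answer: 0 1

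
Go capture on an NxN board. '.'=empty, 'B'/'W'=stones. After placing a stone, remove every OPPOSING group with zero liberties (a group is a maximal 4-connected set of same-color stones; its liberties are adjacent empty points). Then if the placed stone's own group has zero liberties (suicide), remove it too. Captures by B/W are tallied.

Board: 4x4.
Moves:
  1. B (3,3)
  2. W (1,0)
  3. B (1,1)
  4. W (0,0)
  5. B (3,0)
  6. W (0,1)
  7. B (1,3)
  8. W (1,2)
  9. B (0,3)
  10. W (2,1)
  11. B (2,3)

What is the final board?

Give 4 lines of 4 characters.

Move 1: B@(3,3) -> caps B=0 W=0
Move 2: W@(1,0) -> caps B=0 W=0
Move 3: B@(1,1) -> caps B=0 W=0
Move 4: W@(0,0) -> caps B=0 W=0
Move 5: B@(3,0) -> caps B=0 W=0
Move 6: W@(0,1) -> caps B=0 W=0
Move 7: B@(1,3) -> caps B=0 W=0
Move 8: W@(1,2) -> caps B=0 W=0
Move 9: B@(0,3) -> caps B=0 W=0
Move 10: W@(2,1) -> caps B=0 W=1
Move 11: B@(2,3) -> caps B=0 W=1

Answer: WW.B
W.WB
.W.B
B..B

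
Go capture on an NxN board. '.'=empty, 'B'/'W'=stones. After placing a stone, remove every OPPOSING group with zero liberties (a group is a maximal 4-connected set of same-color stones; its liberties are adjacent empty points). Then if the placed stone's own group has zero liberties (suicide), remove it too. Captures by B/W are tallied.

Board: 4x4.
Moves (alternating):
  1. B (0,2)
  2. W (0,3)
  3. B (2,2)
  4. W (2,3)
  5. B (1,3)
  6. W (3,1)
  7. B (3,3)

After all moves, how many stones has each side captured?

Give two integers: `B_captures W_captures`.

Move 1: B@(0,2) -> caps B=0 W=0
Move 2: W@(0,3) -> caps B=0 W=0
Move 3: B@(2,2) -> caps B=0 W=0
Move 4: W@(2,3) -> caps B=0 W=0
Move 5: B@(1,3) -> caps B=1 W=0
Move 6: W@(3,1) -> caps B=1 W=0
Move 7: B@(3,3) -> caps B=2 W=0

Answer: 2 0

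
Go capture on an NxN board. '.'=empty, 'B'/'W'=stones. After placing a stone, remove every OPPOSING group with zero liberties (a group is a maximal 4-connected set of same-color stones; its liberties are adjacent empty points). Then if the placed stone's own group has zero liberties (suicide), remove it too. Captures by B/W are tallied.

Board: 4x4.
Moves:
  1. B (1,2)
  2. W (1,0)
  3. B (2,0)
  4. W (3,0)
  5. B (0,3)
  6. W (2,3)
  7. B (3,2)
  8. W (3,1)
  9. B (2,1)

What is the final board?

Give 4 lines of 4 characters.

Answer: ...B
W.B.
BB.W
..B.

Derivation:
Move 1: B@(1,2) -> caps B=0 W=0
Move 2: W@(1,0) -> caps B=0 W=0
Move 3: B@(2,0) -> caps B=0 W=0
Move 4: W@(3,0) -> caps B=0 W=0
Move 5: B@(0,3) -> caps B=0 W=0
Move 6: W@(2,3) -> caps B=0 W=0
Move 7: B@(3,2) -> caps B=0 W=0
Move 8: W@(3,1) -> caps B=0 W=0
Move 9: B@(2,1) -> caps B=2 W=0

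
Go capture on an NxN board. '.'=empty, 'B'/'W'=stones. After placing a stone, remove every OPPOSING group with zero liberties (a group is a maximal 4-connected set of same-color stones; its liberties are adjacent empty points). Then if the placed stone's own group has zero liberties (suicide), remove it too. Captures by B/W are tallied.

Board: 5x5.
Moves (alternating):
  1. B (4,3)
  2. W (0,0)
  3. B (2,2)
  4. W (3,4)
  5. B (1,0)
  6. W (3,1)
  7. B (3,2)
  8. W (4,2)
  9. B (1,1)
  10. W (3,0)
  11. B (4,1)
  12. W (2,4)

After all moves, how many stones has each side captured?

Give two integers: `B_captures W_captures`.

Move 1: B@(4,3) -> caps B=0 W=0
Move 2: W@(0,0) -> caps B=0 W=0
Move 3: B@(2,2) -> caps B=0 W=0
Move 4: W@(3,4) -> caps B=0 W=0
Move 5: B@(1,0) -> caps B=0 W=0
Move 6: W@(3,1) -> caps B=0 W=0
Move 7: B@(3,2) -> caps B=0 W=0
Move 8: W@(4,2) -> caps B=0 W=0
Move 9: B@(1,1) -> caps B=0 W=0
Move 10: W@(3,0) -> caps B=0 W=0
Move 11: B@(4,1) -> caps B=1 W=0
Move 12: W@(2,4) -> caps B=1 W=0

Answer: 1 0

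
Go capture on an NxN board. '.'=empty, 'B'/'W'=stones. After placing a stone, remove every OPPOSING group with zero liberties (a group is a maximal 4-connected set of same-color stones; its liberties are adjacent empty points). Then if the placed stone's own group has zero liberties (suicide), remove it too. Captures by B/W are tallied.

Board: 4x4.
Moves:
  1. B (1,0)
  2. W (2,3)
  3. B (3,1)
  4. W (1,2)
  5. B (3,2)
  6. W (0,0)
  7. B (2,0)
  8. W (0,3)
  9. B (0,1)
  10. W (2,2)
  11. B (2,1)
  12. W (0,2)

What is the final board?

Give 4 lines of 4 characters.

Answer: .BWW
B.W.
BBWW
.BB.

Derivation:
Move 1: B@(1,0) -> caps B=0 W=0
Move 2: W@(2,3) -> caps B=0 W=0
Move 3: B@(3,1) -> caps B=0 W=0
Move 4: W@(1,2) -> caps B=0 W=0
Move 5: B@(3,2) -> caps B=0 W=0
Move 6: W@(0,0) -> caps B=0 W=0
Move 7: B@(2,0) -> caps B=0 W=0
Move 8: W@(0,3) -> caps B=0 W=0
Move 9: B@(0,1) -> caps B=1 W=0
Move 10: W@(2,2) -> caps B=1 W=0
Move 11: B@(2,1) -> caps B=1 W=0
Move 12: W@(0,2) -> caps B=1 W=0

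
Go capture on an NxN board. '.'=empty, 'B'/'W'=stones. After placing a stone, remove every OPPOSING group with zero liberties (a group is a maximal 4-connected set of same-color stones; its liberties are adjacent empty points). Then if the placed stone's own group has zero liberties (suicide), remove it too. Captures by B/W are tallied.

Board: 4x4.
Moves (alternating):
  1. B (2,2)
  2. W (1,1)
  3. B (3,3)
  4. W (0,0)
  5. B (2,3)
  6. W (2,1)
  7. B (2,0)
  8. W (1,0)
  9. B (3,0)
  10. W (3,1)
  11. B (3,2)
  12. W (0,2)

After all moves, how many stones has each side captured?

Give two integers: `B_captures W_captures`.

Move 1: B@(2,2) -> caps B=0 W=0
Move 2: W@(1,1) -> caps B=0 W=0
Move 3: B@(3,3) -> caps B=0 W=0
Move 4: W@(0,0) -> caps B=0 W=0
Move 5: B@(2,3) -> caps B=0 W=0
Move 6: W@(2,1) -> caps B=0 W=0
Move 7: B@(2,0) -> caps B=0 W=0
Move 8: W@(1,0) -> caps B=0 W=0
Move 9: B@(3,0) -> caps B=0 W=0
Move 10: W@(3,1) -> caps B=0 W=2
Move 11: B@(3,2) -> caps B=0 W=2
Move 12: W@(0,2) -> caps B=0 W=2

Answer: 0 2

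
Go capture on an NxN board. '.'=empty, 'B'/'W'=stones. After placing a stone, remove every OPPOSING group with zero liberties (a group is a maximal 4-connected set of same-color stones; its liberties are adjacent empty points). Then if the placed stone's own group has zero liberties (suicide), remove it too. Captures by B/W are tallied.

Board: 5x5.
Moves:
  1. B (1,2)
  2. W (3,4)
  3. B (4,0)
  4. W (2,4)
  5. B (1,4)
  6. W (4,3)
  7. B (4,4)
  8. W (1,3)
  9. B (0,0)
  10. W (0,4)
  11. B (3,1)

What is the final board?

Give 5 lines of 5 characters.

Answer: B...W
..BW.
....W
.B..W
B..W.

Derivation:
Move 1: B@(1,2) -> caps B=0 W=0
Move 2: W@(3,4) -> caps B=0 W=0
Move 3: B@(4,0) -> caps B=0 W=0
Move 4: W@(2,4) -> caps B=0 W=0
Move 5: B@(1,4) -> caps B=0 W=0
Move 6: W@(4,3) -> caps B=0 W=0
Move 7: B@(4,4) -> caps B=0 W=0
Move 8: W@(1,3) -> caps B=0 W=0
Move 9: B@(0,0) -> caps B=0 W=0
Move 10: W@(0,4) -> caps B=0 W=1
Move 11: B@(3,1) -> caps B=0 W=1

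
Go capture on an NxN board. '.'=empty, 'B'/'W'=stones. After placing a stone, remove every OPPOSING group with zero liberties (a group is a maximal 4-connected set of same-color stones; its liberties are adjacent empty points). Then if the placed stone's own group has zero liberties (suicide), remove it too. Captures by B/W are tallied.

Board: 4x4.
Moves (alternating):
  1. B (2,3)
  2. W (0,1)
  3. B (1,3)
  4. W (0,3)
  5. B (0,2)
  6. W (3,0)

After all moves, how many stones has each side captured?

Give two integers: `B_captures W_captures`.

Move 1: B@(2,3) -> caps B=0 W=0
Move 2: W@(0,1) -> caps B=0 W=0
Move 3: B@(1,3) -> caps B=0 W=0
Move 4: W@(0,3) -> caps B=0 W=0
Move 5: B@(0,2) -> caps B=1 W=0
Move 6: W@(3,0) -> caps B=1 W=0

Answer: 1 0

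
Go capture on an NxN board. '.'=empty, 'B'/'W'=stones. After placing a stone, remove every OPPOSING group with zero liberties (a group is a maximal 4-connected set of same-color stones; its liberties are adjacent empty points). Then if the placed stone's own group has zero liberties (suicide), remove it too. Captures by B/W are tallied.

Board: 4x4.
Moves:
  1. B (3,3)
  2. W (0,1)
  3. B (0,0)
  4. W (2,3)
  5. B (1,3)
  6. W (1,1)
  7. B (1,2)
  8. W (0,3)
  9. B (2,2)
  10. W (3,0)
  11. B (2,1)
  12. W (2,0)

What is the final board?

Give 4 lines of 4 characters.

Answer: BW.W
.WBB
WBB.
W..B

Derivation:
Move 1: B@(3,3) -> caps B=0 W=0
Move 2: W@(0,1) -> caps B=0 W=0
Move 3: B@(0,0) -> caps B=0 W=0
Move 4: W@(2,3) -> caps B=0 W=0
Move 5: B@(1,3) -> caps B=0 W=0
Move 6: W@(1,1) -> caps B=0 W=0
Move 7: B@(1,2) -> caps B=0 W=0
Move 8: W@(0,3) -> caps B=0 W=0
Move 9: B@(2,2) -> caps B=1 W=0
Move 10: W@(3,0) -> caps B=1 W=0
Move 11: B@(2,1) -> caps B=1 W=0
Move 12: W@(2,0) -> caps B=1 W=0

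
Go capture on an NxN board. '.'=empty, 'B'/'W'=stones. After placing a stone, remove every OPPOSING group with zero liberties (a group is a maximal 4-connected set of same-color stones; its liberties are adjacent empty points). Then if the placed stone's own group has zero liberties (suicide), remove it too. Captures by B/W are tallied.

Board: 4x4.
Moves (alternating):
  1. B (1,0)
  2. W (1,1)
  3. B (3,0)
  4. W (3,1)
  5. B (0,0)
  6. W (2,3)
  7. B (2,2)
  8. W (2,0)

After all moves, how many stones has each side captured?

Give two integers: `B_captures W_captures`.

Move 1: B@(1,0) -> caps B=0 W=0
Move 2: W@(1,1) -> caps B=0 W=0
Move 3: B@(3,0) -> caps B=0 W=0
Move 4: W@(3,1) -> caps B=0 W=0
Move 5: B@(0,0) -> caps B=0 W=0
Move 6: W@(2,3) -> caps B=0 W=0
Move 7: B@(2,2) -> caps B=0 W=0
Move 8: W@(2,0) -> caps B=0 W=1

Answer: 0 1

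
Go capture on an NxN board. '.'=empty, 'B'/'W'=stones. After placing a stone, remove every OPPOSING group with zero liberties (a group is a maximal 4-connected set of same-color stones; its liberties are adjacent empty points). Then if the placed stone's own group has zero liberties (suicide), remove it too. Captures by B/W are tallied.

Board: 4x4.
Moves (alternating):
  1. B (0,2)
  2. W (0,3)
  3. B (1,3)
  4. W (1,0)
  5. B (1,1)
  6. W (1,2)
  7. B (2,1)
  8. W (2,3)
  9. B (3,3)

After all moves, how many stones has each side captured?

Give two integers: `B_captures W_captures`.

Move 1: B@(0,2) -> caps B=0 W=0
Move 2: W@(0,3) -> caps B=0 W=0
Move 3: B@(1,3) -> caps B=1 W=0
Move 4: W@(1,0) -> caps B=1 W=0
Move 5: B@(1,1) -> caps B=1 W=0
Move 6: W@(1,2) -> caps B=1 W=0
Move 7: B@(2,1) -> caps B=1 W=0
Move 8: W@(2,3) -> caps B=1 W=0
Move 9: B@(3,3) -> caps B=1 W=0

Answer: 1 0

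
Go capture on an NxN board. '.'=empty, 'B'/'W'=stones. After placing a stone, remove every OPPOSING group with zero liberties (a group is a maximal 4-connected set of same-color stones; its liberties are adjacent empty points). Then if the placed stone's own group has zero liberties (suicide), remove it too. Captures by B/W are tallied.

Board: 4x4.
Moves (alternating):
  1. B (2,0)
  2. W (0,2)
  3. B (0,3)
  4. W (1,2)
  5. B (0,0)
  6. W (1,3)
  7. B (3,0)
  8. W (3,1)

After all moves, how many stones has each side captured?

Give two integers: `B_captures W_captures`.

Move 1: B@(2,0) -> caps B=0 W=0
Move 2: W@(0,2) -> caps B=0 W=0
Move 3: B@(0,3) -> caps B=0 W=0
Move 4: W@(1,2) -> caps B=0 W=0
Move 5: B@(0,0) -> caps B=0 W=0
Move 6: W@(1,3) -> caps B=0 W=1
Move 7: B@(3,0) -> caps B=0 W=1
Move 8: W@(3,1) -> caps B=0 W=1

Answer: 0 1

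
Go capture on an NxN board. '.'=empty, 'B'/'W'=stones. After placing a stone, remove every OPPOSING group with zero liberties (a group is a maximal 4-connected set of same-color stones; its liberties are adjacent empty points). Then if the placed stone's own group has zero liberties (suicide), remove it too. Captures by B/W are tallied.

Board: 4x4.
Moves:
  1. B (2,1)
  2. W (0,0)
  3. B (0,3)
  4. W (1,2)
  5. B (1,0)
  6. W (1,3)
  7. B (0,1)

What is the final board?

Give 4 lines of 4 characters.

Answer: .B.B
B.WW
.B..
....

Derivation:
Move 1: B@(2,1) -> caps B=0 W=0
Move 2: W@(0,0) -> caps B=0 W=0
Move 3: B@(0,3) -> caps B=0 W=0
Move 4: W@(1,2) -> caps B=0 W=0
Move 5: B@(1,0) -> caps B=0 W=0
Move 6: W@(1,3) -> caps B=0 W=0
Move 7: B@(0,1) -> caps B=1 W=0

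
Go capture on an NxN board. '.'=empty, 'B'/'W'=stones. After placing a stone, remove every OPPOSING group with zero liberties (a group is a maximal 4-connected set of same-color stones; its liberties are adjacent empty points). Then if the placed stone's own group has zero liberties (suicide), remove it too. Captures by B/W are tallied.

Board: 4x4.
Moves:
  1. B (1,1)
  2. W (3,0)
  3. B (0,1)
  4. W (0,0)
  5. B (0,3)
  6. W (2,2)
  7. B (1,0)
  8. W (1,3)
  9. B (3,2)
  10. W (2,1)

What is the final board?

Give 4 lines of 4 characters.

Move 1: B@(1,1) -> caps B=0 W=0
Move 2: W@(3,0) -> caps B=0 W=0
Move 3: B@(0,1) -> caps B=0 W=0
Move 4: W@(0,0) -> caps B=0 W=0
Move 5: B@(0,3) -> caps B=0 W=0
Move 6: W@(2,2) -> caps B=0 W=0
Move 7: B@(1,0) -> caps B=1 W=0
Move 8: W@(1,3) -> caps B=1 W=0
Move 9: B@(3,2) -> caps B=1 W=0
Move 10: W@(2,1) -> caps B=1 W=0

Answer: .B.B
BB.W
.WW.
W.B.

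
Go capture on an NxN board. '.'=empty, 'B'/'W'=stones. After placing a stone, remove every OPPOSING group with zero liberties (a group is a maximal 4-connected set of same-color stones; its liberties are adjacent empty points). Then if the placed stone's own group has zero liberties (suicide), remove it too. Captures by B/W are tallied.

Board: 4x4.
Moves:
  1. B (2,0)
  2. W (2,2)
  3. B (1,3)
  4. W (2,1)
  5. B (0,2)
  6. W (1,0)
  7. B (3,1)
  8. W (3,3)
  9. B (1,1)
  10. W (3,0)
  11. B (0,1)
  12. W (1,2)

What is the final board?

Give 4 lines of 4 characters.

Answer: .BB.
WBWB
.WW.
WB.W

Derivation:
Move 1: B@(2,0) -> caps B=0 W=0
Move 2: W@(2,2) -> caps B=0 W=0
Move 3: B@(1,3) -> caps B=0 W=0
Move 4: W@(2,1) -> caps B=0 W=0
Move 5: B@(0,2) -> caps B=0 W=0
Move 6: W@(1,0) -> caps B=0 W=0
Move 7: B@(3,1) -> caps B=0 W=0
Move 8: W@(3,3) -> caps B=0 W=0
Move 9: B@(1,1) -> caps B=0 W=0
Move 10: W@(3,0) -> caps B=0 W=1
Move 11: B@(0,1) -> caps B=0 W=1
Move 12: W@(1,2) -> caps B=0 W=1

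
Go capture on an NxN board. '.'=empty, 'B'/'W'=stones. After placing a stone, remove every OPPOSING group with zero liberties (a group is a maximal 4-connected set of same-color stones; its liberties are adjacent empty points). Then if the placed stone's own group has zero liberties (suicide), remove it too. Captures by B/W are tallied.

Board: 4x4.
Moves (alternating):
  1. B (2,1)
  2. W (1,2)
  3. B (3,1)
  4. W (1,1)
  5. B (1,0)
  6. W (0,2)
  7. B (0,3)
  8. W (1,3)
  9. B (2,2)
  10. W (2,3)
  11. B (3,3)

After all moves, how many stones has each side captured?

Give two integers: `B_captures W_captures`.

Answer: 0 1

Derivation:
Move 1: B@(2,1) -> caps B=0 W=0
Move 2: W@(1,2) -> caps B=0 W=0
Move 3: B@(3,1) -> caps B=0 W=0
Move 4: W@(1,1) -> caps B=0 W=0
Move 5: B@(1,0) -> caps B=0 W=0
Move 6: W@(0,2) -> caps B=0 W=0
Move 7: B@(0,3) -> caps B=0 W=0
Move 8: W@(1,3) -> caps B=0 W=1
Move 9: B@(2,2) -> caps B=0 W=1
Move 10: W@(2,3) -> caps B=0 W=1
Move 11: B@(3,3) -> caps B=0 W=1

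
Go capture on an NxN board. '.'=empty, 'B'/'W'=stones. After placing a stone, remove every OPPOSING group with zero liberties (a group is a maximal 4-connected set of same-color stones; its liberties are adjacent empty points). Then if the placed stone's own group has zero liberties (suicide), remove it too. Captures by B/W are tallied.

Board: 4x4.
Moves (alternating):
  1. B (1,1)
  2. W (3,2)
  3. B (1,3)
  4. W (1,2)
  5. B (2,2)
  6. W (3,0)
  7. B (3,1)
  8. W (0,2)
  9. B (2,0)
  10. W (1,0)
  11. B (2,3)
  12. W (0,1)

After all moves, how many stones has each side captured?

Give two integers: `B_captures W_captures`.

Answer: 1 0

Derivation:
Move 1: B@(1,1) -> caps B=0 W=0
Move 2: W@(3,2) -> caps B=0 W=0
Move 3: B@(1,3) -> caps B=0 W=0
Move 4: W@(1,2) -> caps B=0 W=0
Move 5: B@(2,2) -> caps B=0 W=0
Move 6: W@(3,0) -> caps B=0 W=0
Move 7: B@(3,1) -> caps B=0 W=0
Move 8: W@(0,2) -> caps B=0 W=0
Move 9: B@(2,0) -> caps B=1 W=0
Move 10: W@(1,0) -> caps B=1 W=0
Move 11: B@(2,3) -> caps B=1 W=0
Move 12: W@(0,1) -> caps B=1 W=0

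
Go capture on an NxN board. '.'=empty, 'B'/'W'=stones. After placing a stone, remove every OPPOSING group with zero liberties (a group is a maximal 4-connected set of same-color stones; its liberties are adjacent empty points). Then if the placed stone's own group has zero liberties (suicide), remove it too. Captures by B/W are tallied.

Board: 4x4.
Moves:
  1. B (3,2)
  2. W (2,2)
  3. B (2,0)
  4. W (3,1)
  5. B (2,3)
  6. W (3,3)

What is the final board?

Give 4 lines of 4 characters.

Move 1: B@(3,2) -> caps B=0 W=0
Move 2: W@(2,2) -> caps B=0 W=0
Move 3: B@(2,0) -> caps B=0 W=0
Move 4: W@(3,1) -> caps B=0 W=0
Move 5: B@(2,3) -> caps B=0 W=0
Move 6: W@(3,3) -> caps B=0 W=1

Answer: ....
....
B.WB
.W.W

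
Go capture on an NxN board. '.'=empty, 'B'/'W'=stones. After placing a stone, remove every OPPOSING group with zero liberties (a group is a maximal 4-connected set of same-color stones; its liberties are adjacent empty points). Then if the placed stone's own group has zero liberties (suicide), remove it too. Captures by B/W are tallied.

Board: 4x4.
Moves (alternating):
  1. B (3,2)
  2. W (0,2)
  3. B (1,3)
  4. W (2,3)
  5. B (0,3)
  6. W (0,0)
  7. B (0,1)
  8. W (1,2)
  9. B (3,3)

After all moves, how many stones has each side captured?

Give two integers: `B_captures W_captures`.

Move 1: B@(3,2) -> caps B=0 W=0
Move 2: W@(0,2) -> caps B=0 W=0
Move 3: B@(1,3) -> caps B=0 W=0
Move 4: W@(2,3) -> caps B=0 W=0
Move 5: B@(0,3) -> caps B=0 W=0
Move 6: W@(0,0) -> caps B=0 W=0
Move 7: B@(0,1) -> caps B=0 W=0
Move 8: W@(1,2) -> caps B=0 W=2
Move 9: B@(3,3) -> caps B=0 W=2

Answer: 0 2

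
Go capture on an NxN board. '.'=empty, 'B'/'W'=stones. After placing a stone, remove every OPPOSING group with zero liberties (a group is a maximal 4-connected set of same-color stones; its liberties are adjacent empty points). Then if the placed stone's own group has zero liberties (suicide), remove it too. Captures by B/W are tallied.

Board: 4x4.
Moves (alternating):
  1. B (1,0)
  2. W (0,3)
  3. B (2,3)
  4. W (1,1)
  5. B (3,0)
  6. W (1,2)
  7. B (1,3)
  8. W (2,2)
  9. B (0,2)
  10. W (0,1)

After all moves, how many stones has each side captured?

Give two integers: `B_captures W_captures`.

Answer: 1 0

Derivation:
Move 1: B@(1,0) -> caps B=0 W=0
Move 2: W@(0,3) -> caps B=0 W=0
Move 3: B@(2,3) -> caps B=0 W=0
Move 4: W@(1,1) -> caps B=0 W=0
Move 5: B@(3,0) -> caps B=0 W=0
Move 6: W@(1,2) -> caps B=0 W=0
Move 7: B@(1,3) -> caps B=0 W=0
Move 8: W@(2,2) -> caps B=0 W=0
Move 9: B@(0,2) -> caps B=1 W=0
Move 10: W@(0,1) -> caps B=1 W=0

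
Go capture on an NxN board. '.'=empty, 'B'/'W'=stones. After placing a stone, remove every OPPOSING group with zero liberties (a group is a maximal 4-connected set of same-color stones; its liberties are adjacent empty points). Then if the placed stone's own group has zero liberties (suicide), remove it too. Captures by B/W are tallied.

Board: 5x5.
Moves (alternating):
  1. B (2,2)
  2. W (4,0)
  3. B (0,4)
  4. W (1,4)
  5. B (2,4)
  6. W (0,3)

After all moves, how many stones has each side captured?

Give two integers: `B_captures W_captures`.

Answer: 0 1

Derivation:
Move 1: B@(2,2) -> caps B=0 W=0
Move 2: W@(4,0) -> caps B=0 W=0
Move 3: B@(0,4) -> caps B=0 W=0
Move 4: W@(1,4) -> caps B=0 W=0
Move 5: B@(2,4) -> caps B=0 W=0
Move 6: W@(0,3) -> caps B=0 W=1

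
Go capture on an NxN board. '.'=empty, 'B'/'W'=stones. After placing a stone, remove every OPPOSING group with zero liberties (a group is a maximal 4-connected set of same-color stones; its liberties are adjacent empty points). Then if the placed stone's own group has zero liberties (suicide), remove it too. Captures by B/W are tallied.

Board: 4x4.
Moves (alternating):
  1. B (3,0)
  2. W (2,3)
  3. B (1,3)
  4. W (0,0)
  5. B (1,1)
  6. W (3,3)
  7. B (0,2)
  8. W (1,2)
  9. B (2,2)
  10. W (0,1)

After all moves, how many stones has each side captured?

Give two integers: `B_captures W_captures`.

Move 1: B@(3,0) -> caps B=0 W=0
Move 2: W@(2,3) -> caps B=0 W=0
Move 3: B@(1,3) -> caps B=0 W=0
Move 4: W@(0,0) -> caps B=0 W=0
Move 5: B@(1,1) -> caps B=0 W=0
Move 6: W@(3,3) -> caps B=0 W=0
Move 7: B@(0,2) -> caps B=0 W=0
Move 8: W@(1,2) -> caps B=0 W=0
Move 9: B@(2,2) -> caps B=1 W=0
Move 10: W@(0,1) -> caps B=1 W=0

Answer: 1 0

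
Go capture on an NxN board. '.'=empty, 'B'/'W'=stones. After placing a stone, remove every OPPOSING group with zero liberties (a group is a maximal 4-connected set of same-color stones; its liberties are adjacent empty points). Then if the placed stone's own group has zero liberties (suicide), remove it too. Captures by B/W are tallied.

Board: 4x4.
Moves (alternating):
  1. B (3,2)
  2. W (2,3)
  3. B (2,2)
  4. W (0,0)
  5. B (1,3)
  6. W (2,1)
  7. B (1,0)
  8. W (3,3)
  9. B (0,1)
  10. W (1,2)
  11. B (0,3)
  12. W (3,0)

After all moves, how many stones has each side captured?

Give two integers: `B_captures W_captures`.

Answer: 1 0

Derivation:
Move 1: B@(3,2) -> caps B=0 W=0
Move 2: W@(2,3) -> caps B=0 W=0
Move 3: B@(2,2) -> caps B=0 W=0
Move 4: W@(0,0) -> caps B=0 W=0
Move 5: B@(1,3) -> caps B=0 W=0
Move 6: W@(2,1) -> caps B=0 W=0
Move 7: B@(1,0) -> caps B=0 W=0
Move 8: W@(3,3) -> caps B=0 W=0
Move 9: B@(0,1) -> caps B=1 W=0
Move 10: W@(1,2) -> caps B=1 W=0
Move 11: B@(0,3) -> caps B=1 W=0
Move 12: W@(3,0) -> caps B=1 W=0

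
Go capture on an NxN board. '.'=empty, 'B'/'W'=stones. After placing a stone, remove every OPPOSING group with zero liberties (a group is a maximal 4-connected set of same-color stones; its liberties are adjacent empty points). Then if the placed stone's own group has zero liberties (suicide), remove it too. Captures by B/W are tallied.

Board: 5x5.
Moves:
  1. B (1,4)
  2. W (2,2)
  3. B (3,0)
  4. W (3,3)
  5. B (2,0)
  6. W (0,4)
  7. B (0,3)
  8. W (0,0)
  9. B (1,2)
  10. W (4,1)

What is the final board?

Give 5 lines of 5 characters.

Move 1: B@(1,4) -> caps B=0 W=0
Move 2: W@(2,2) -> caps B=0 W=0
Move 3: B@(3,0) -> caps B=0 W=0
Move 4: W@(3,3) -> caps B=0 W=0
Move 5: B@(2,0) -> caps B=0 W=0
Move 6: W@(0,4) -> caps B=0 W=0
Move 7: B@(0,3) -> caps B=1 W=0
Move 8: W@(0,0) -> caps B=1 W=0
Move 9: B@(1,2) -> caps B=1 W=0
Move 10: W@(4,1) -> caps B=1 W=0

Answer: W..B.
..B.B
B.W..
B..W.
.W...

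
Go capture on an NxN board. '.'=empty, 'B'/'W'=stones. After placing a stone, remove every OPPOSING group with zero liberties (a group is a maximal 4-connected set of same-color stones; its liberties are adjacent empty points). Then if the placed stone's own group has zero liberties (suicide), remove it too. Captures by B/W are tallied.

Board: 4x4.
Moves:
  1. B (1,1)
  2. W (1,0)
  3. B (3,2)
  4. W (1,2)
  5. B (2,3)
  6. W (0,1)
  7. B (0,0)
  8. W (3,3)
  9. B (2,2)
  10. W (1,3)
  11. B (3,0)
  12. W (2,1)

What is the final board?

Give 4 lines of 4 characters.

Move 1: B@(1,1) -> caps B=0 W=0
Move 2: W@(1,0) -> caps B=0 W=0
Move 3: B@(3,2) -> caps B=0 W=0
Move 4: W@(1,2) -> caps B=0 W=0
Move 5: B@(2,3) -> caps B=0 W=0
Move 6: W@(0,1) -> caps B=0 W=0
Move 7: B@(0,0) -> caps B=0 W=0
Move 8: W@(3,3) -> caps B=0 W=0
Move 9: B@(2,2) -> caps B=0 W=0
Move 10: W@(1,3) -> caps B=0 W=0
Move 11: B@(3,0) -> caps B=0 W=0
Move 12: W@(2,1) -> caps B=0 W=1

Answer: .W..
W.WW
.WBB
B.B.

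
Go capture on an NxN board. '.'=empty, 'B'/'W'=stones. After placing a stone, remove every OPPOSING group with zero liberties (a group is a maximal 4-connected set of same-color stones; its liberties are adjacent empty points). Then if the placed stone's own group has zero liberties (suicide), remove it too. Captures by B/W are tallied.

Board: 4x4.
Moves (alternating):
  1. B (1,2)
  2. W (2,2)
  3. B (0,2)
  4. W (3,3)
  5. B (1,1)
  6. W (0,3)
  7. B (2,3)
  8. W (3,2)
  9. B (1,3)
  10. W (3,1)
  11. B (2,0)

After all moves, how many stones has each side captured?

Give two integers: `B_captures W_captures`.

Move 1: B@(1,2) -> caps B=0 W=0
Move 2: W@(2,2) -> caps B=0 W=0
Move 3: B@(0,2) -> caps B=0 W=0
Move 4: W@(3,3) -> caps B=0 W=0
Move 5: B@(1,1) -> caps B=0 W=0
Move 6: W@(0,3) -> caps B=0 W=0
Move 7: B@(2,3) -> caps B=0 W=0
Move 8: W@(3,2) -> caps B=0 W=0
Move 9: B@(1,3) -> caps B=1 W=0
Move 10: W@(3,1) -> caps B=1 W=0
Move 11: B@(2,0) -> caps B=1 W=0

Answer: 1 0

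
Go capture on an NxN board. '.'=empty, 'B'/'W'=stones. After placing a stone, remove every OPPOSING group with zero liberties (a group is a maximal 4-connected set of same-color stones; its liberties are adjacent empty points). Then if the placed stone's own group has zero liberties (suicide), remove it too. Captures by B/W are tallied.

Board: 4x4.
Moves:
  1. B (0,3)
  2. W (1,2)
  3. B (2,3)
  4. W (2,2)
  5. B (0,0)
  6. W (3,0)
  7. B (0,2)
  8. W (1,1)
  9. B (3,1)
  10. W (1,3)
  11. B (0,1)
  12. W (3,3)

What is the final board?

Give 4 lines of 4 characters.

Move 1: B@(0,3) -> caps B=0 W=0
Move 2: W@(1,2) -> caps B=0 W=0
Move 3: B@(2,3) -> caps B=0 W=0
Move 4: W@(2,2) -> caps B=0 W=0
Move 5: B@(0,0) -> caps B=0 W=0
Move 6: W@(3,0) -> caps B=0 W=0
Move 7: B@(0,2) -> caps B=0 W=0
Move 8: W@(1,1) -> caps B=0 W=0
Move 9: B@(3,1) -> caps B=0 W=0
Move 10: W@(1,3) -> caps B=0 W=0
Move 11: B@(0,1) -> caps B=0 W=0
Move 12: W@(3,3) -> caps B=0 W=1

Answer: BBBB
.WWW
..W.
WB.W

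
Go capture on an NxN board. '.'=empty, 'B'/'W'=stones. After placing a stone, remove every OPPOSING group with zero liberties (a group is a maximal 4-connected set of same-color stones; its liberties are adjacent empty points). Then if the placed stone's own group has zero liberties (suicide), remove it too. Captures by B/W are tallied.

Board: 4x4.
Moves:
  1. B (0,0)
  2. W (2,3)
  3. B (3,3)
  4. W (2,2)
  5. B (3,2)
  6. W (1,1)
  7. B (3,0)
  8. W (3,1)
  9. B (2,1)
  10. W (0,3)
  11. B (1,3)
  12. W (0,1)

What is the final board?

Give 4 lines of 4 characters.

Move 1: B@(0,0) -> caps B=0 W=0
Move 2: W@(2,3) -> caps B=0 W=0
Move 3: B@(3,3) -> caps B=0 W=0
Move 4: W@(2,2) -> caps B=0 W=0
Move 5: B@(3,2) -> caps B=0 W=0
Move 6: W@(1,1) -> caps B=0 W=0
Move 7: B@(3,0) -> caps B=0 W=0
Move 8: W@(3,1) -> caps B=0 W=2
Move 9: B@(2,1) -> caps B=0 W=2
Move 10: W@(0,3) -> caps B=0 W=2
Move 11: B@(1,3) -> caps B=0 W=2
Move 12: W@(0,1) -> caps B=0 W=2

Answer: BW.W
.W.B
.BWW
BW..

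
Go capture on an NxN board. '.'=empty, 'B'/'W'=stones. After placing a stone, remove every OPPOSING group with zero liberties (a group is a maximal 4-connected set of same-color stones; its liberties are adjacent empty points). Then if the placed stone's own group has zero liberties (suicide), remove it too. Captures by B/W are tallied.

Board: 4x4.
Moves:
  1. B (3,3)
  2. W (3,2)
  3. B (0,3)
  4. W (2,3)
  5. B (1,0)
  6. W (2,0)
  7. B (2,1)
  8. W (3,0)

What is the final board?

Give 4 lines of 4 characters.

Move 1: B@(3,3) -> caps B=0 W=0
Move 2: W@(3,2) -> caps B=0 W=0
Move 3: B@(0,3) -> caps B=0 W=0
Move 4: W@(2,3) -> caps B=0 W=1
Move 5: B@(1,0) -> caps B=0 W=1
Move 6: W@(2,0) -> caps B=0 W=1
Move 7: B@(2,1) -> caps B=0 W=1
Move 8: W@(3,0) -> caps B=0 W=1

Answer: ...B
B...
WB.W
W.W.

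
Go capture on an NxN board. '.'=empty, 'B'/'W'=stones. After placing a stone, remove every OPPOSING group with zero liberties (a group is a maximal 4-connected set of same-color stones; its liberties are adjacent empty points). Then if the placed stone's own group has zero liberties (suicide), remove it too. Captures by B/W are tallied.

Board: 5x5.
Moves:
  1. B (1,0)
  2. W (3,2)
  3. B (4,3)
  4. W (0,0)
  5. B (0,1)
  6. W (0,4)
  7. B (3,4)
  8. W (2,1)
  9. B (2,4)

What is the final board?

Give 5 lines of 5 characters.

Answer: .B..W
B....
.W..B
..W.B
...B.

Derivation:
Move 1: B@(1,0) -> caps B=0 W=0
Move 2: W@(3,2) -> caps B=0 W=0
Move 3: B@(4,3) -> caps B=0 W=0
Move 4: W@(0,0) -> caps B=0 W=0
Move 5: B@(0,1) -> caps B=1 W=0
Move 6: W@(0,4) -> caps B=1 W=0
Move 7: B@(3,4) -> caps B=1 W=0
Move 8: W@(2,1) -> caps B=1 W=0
Move 9: B@(2,4) -> caps B=1 W=0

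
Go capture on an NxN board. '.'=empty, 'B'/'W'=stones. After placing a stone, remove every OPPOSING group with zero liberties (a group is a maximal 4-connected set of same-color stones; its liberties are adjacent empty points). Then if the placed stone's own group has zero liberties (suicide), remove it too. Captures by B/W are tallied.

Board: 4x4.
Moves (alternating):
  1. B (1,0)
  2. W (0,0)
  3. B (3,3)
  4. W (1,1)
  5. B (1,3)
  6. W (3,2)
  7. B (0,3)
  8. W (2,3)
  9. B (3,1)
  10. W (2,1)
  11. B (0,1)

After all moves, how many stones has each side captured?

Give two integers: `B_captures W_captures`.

Move 1: B@(1,0) -> caps B=0 W=0
Move 2: W@(0,0) -> caps B=0 W=0
Move 3: B@(3,3) -> caps B=0 W=0
Move 4: W@(1,1) -> caps B=0 W=0
Move 5: B@(1,3) -> caps B=0 W=0
Move 6: W@(3,2) -> caps B=0 W=0
Move 7: B@(0,3) -> caps B=0 W=0
Move 8: W@(2,3) -> caps B=0 W=1
Move 9: B@(3,1) -> caps B=0 W=1
Move 10: W@(2,1) -> caps B=0 W=1
Move 11: B@(0,1) -> caps B=1 W=1

Answer: 1 1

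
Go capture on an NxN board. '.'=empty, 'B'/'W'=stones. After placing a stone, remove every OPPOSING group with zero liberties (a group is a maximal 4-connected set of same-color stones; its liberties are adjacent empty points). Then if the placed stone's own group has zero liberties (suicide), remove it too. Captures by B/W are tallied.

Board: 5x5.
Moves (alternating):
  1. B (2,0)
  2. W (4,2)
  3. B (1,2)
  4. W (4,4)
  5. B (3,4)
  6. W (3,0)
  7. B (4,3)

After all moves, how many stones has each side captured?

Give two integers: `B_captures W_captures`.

Answer: 1 0

Derivation:
Move 1: B@(2,0) -> caps B=0 W=0
Move 2: W@(4,2) -> caps B=0 W=0
Move 3: B@(1,2) -> caps B=0 W=0
Move 4: W@(4,4) -> caps B=0 W=0
Move 5: B@(3,4) -> caps B=0 W=0
Move 6: W@(3,0) -> caps B=0 W=0
Move 7: B@(4,3) -> caps B=1 W=0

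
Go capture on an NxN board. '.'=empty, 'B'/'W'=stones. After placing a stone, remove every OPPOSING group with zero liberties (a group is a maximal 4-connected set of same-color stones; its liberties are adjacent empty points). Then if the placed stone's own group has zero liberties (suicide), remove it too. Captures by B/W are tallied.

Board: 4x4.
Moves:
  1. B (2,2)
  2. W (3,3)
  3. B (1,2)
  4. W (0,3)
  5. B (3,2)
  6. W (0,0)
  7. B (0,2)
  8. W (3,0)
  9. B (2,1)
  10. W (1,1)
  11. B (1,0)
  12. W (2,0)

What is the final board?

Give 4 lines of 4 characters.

Move 1: B@(2,2) -> caps B=0 W=0
Move 2: W@(3,3) -> caps B=0 W=0
Move 3: B@(1,2) -> caps B=0 W=0
Move 4: W@(0,3) -> caps B=0 W=0
Move 5: B@(3,2) -> caps B=0 W=0
Move 6: W@(0,0) -> caps B=0 W=0
Move 7: B@(0,2) -> caps B=0 W=0
Move 8: W@(3,0) -> caps B=0 W=0
Move 9: B@(2,1) -> caps B=0 W=0
Move 10: W@(1,1) -> caps B=0 W=0
Move 11: B@(1,0) -> caps B=0 W=0
Move 12: W@(2,0) -> caps B=0 W=1

Answer: W.BW
.WB.
WBB.
W.BW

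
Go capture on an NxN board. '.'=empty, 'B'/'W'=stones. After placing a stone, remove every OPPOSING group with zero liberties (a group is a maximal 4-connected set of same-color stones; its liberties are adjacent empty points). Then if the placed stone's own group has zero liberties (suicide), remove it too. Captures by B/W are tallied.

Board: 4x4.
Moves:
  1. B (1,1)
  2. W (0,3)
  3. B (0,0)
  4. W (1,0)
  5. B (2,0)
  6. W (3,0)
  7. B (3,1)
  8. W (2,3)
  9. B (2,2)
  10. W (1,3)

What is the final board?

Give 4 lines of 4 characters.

Move 1: B@(1,1) -> caps B=0 W=0
Move 2: W@(0,3) -> caps B=0 W=0
Move 3: B@(0,0) -> caps B=0 W=0
Move 4: W@(1,0) -> caps B=0 W=0
Move 5: B@(2,0) -> caps B=1 W=0
Move 6: W@(3,0) -> caps B=1 W=0
Move 7: B@(3,1) -> caps B=2 W=0
Move 8: W@(2,3) -> caps B=2 W=0
Move 9: B@(2,2) -> caps B=2 W=0
Move 10: W@(1,3) -> caps B=2 W=0

Answer: B..W
.B.W
B.BW
.B..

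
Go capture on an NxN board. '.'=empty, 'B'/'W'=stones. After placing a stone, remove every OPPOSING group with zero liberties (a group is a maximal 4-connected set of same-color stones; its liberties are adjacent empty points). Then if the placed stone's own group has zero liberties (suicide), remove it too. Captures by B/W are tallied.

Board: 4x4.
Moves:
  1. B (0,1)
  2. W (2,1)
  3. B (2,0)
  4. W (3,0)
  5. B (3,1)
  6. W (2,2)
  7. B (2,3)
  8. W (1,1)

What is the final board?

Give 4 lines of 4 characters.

Move 1: B@(0,1) -> caps B=0 W=0
Move 2: W@(2,1) -> caps B=0 W=0
Move 3: B@(2,0) -> caps B=0 W=0
Move 4: W@(3,0) -> caps B=0 W=0
Move 5: B@(3,1) -> caps B=1 W=0
Move 6: W@(2,2) -> caps B=1 W=0
Move 7: B@(2,3) -> caps B=1 W=0
Move 8: W@(1,1) -> caps B=1 W=0

Answer: .B..
.W..
BWWB
.B..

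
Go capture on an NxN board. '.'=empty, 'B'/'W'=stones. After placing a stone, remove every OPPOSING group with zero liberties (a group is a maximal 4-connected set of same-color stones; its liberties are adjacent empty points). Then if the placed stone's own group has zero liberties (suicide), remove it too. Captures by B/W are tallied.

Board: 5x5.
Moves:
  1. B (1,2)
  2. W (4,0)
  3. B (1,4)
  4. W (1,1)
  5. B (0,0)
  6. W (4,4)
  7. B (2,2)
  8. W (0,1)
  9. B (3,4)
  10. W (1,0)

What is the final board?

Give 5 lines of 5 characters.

Answer: .W...
WWB.B
..B..
....B
W...W

Derivation:
Move 1: B@(1,2) -> caps B=0 W=0
Move 2: W@(4,0) -> caps B=0 W=0
Move 3: B@(1,4) -> caps B=0 W=0
Move 4: W@(1,1) -> caps B=0 W=0
Move 5: B@(0,0) -> caps B=0 W=0
Move 6: W@(4,4) -> caps B=0 W=0
Move 7: B@(2,2) -> caps B=0 W=0
Move 8: W@(0,1) -> caps B=0 W=0
Move 9: B@(3,4) -> caps B=0 W=0
Move 10: W@(1,0) -> caps B=0 W=1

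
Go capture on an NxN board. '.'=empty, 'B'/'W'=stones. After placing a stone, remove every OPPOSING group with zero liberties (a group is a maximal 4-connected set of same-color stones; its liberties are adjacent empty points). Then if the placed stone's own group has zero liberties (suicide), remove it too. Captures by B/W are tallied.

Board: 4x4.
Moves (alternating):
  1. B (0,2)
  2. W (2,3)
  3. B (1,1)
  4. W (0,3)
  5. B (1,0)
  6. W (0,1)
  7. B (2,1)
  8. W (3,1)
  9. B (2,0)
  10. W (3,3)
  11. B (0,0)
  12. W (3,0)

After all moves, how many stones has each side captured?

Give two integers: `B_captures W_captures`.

Answer: 1 0

Derivation:
Move 1: B@(0,2) -> caps B=0 W=0
Move 2: W@(2,3) -> caps B=0 W=0
Move 3: B@(1,1) -> caps B=0 W=0
Move 4: W@(0,3) -> caps B=0 W=0
Move 5: B@(1,0) -> caps B=0 W=0
Move 6: W@(0,1) -> caps B=0 W=0
Move 7: B@(2,1) -> caps B=0 W=0
Move 8: W@(3,1) -> caps B=0 W=0
Move 9: B@(2,0) -> caps B=0 W=0
Move 10: W@(3,3) -> caps B=0 W=0
Move 11: B@(0,0) -> caps B=1 W=0
Move 12: W@(3,0) -> caps B=1 W=0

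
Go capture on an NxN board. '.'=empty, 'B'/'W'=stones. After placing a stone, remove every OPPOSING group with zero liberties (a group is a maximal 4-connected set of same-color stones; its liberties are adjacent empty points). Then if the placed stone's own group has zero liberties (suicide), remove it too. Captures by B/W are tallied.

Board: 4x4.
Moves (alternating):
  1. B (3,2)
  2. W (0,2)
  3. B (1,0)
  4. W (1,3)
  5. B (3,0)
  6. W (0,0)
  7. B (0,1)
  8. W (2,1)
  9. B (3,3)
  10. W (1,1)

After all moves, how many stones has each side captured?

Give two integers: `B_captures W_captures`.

Answer: 1 0

Derivation:
Move 1: B@(3,2) -> caps B=0 W=0
Move 2: W@(0,2) -> caps B=0 W=0
Move 3: B@(1,0) -> caps B=0 W=0
Move 4: W@(1,3) -> caps B=0 W=0
Move 5: B@(3,0) -> caps B=0 W=0
Move 6: W@(0,0) -> caps B=0 W=0
Move 7: B@(0,1) -> caps B=1 W=0
Move 8: W@(2,1) -> caps B=1 W=0
Move 9: B@(3,3) -> caps B=1 W=0
Move 10: W@(1,1) -> caps B=1 W=0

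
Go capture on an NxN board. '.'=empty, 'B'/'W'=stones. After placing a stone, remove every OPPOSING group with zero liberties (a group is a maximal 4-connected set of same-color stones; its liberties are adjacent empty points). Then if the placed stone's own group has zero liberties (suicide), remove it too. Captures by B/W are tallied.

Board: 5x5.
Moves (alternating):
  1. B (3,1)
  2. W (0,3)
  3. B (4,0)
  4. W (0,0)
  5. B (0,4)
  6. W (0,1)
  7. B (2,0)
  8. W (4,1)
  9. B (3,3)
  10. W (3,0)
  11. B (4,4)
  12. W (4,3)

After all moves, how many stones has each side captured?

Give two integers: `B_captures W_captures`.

Move 1: B@(3,1) -> caps B=0 W=0
Move 2: W@(0,3) -> caps B=0 W=0
Move 3: B@(4,0) -> caps B=0 W=0
Move 4: W@(0,0) -> caps B=0 W=0
Move 5: B@(0,4) -> caps B=0 W=0
Move 6: W@(0,1) -> caps B=0 W=0
Move 7: B@(2,0) -> caps B=0 W=0
Move 8: W@(4,1) -> caps B=0 W=0
Move 9: B@(3,3) -> caps B=0 W=0
Move 10: W@(3,0) -> caps B=0 W=1
Move 11: B@(4,4) -> caps B=0 W=1
Move 12: W@(4,3) -> caps B=0 W=1

Answer: 0 1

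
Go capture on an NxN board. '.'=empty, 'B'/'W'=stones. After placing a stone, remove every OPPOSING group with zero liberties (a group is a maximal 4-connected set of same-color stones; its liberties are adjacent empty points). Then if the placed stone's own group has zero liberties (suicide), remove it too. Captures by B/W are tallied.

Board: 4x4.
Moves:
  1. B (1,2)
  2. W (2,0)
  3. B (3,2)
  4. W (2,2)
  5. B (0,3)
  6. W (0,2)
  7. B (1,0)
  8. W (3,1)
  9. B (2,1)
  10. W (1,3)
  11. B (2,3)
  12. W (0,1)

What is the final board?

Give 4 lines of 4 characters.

Answer: .WW.
B.BW
WB.B
.WB.

Derivation:
Move 1: B@(1,2) -> caps B=0 W=0
Move 2: W@(2,0) -> caps B=0 W=0
Move 3: B@(3,2) -> caps B=0 W=0
Move 4: W@(2,2) -> caps B=0 W=0
Move 5: B@(0,3) -> caps B=0 W=0
Move 6: W@(0,2) -> caps B=0 W=0
Move 7: B@(1,0) -> caps B=0 W=0
Move 8: W@(3,1) -> caps B=0 W=0
Move 9: B@(2,1) -> caps B=0 W=0
Move 10: W@(1,3) -> caps B=0 W=1
Move 11: B@(2,3) -> caps B=1 W=1
Move 12: W@(0,1) -> caps B=1 W=1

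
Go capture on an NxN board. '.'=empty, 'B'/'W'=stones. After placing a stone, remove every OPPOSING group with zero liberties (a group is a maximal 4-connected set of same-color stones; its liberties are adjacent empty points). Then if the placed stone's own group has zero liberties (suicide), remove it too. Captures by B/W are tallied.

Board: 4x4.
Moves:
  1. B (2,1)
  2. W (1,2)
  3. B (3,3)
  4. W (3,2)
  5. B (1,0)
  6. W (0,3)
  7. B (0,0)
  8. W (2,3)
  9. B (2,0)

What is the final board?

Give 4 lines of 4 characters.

Answer: B..W
B.W.
BB.W
..W.

Derivation:
Move 1: B@(2,1) -> caps B=0 W=0
Move 2: W@(1,2) -> caps B=0 W=0
Move 3: B@(3,3) -> caps B=0 W=0
Move 4: W@(3,2) -> caps B=0 W=0
Move 5: B@(1,0) -> caps B=0 W=0
Move 6: W@(0,3) -> caps B=0 W=0
Move 7: B@(0,0) -> caps B=0 W=0
Move 8: W@(2,3) -> caps B=0 W=1
Move 9: B@(2,0) -> caps B=0 W=1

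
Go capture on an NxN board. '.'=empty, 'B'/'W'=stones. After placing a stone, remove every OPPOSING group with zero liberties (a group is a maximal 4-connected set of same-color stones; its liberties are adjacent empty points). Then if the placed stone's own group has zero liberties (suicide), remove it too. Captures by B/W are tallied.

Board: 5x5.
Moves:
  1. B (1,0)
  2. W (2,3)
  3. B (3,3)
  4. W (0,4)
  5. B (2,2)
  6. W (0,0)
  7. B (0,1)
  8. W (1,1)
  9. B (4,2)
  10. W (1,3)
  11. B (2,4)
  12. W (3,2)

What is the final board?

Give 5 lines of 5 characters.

Answer: .B..W
BW.W.
..BWB
..WB.
..B..

Derivation:
Move 1: B@(1,0) -> caps B=0 W=0
Move 2: W@(2,3) -> caps B=0 W=0
Move 3: B@(3,3) -> caps B=0 W=0
Move 4: W@(0,4) -> caps B=0 W=0
Move 5: B@(2,2) -> caps B=0 W=0
Move 6: W@(0,0) -> caps B=0 W=0
Move 7: B@(0,1) -> caps B=1 W=0
Move 8: W@(1,1) -> caps B=1 W=0
Move 9: B@(4,2) -> caps B=1 W=0
Move 10: W@(1,3) -> caps B=1 W=0
Move 11: B@(2,4) -> caps B=1 W=0
Move 12: W@(3,2) -> caps B=1 W=0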